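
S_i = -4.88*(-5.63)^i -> [-4.88, 27.47, -154.68, 870.85, -4902.9]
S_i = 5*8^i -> [5, 40, 320, 2560, 20480]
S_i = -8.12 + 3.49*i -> [-8.12, -4.63, -1.14, 2.35, 5.84]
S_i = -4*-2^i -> [-4, 8, -16, 32, -64]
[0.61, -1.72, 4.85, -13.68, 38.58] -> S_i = 0.61*(-2.82)^i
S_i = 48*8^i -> [48, 384, 3072, 24576, 196608]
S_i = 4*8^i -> [4, 32, 256, 2048, 16384]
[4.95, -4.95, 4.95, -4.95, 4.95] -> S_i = 4.95*(-1.00)^i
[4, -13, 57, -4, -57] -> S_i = Random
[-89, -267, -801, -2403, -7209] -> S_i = -89*3^i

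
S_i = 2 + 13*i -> [2, 15, 28, 41, 54]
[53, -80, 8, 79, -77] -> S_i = Random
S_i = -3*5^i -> [-3, -15, -75, -375, -1875]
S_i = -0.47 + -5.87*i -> [-0.47, -6.34, -12.21, -18.08, -23.95]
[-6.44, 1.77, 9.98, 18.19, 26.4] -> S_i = -6.44 + 8.21*i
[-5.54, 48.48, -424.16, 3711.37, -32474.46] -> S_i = -5.54*(-8.75)^i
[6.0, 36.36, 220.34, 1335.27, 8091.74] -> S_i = 6.00*6.06^i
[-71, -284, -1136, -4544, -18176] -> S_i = -71*4^i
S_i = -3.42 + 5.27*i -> [-3.42, 1.85, 7.12, 12.39, 17.66]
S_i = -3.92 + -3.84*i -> [-3.92, -7.76, -11.6, -15.44, -19.28]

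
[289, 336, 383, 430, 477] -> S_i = 289 + 47*i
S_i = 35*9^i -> [35, 315, 2835, 25515, 229635]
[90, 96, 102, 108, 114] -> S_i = 90 + 6*i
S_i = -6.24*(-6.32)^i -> [-6.24, 39.44, -249.24, 1575.2, -9955.27]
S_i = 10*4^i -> [10, 40, 160, 640, 2560]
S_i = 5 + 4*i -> [5, 9, 13, 17, 21]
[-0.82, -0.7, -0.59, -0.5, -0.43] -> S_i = -0.82*0.85^i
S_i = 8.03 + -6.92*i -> [8.03, 1.11, -5.81, -12.73, -19.65]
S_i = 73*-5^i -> [73, -365, 1825, -9125, 45625]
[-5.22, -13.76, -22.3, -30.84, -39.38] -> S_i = -5.22 + -8.54*i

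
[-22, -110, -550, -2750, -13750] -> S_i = -22*5^i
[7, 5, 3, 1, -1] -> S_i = 7 + -2*i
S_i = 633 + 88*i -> [633, 721, 809, 897, 985]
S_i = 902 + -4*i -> [902, 898, 894, 890, 886]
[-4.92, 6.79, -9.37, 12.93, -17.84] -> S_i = -4.92*(-1.38)^i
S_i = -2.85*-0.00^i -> [-2.85, 0.0, -0.0, 0.0, -0.0]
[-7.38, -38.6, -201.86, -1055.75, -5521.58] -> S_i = -7.38*5.23^i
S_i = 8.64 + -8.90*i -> [8.64, -0.26, -9.16, -18.06, -26.96]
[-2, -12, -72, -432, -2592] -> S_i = -2*6^i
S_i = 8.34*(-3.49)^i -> [8.34, -29.11, 101.58, -354.52, 1237.28]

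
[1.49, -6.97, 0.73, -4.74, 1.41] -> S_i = Random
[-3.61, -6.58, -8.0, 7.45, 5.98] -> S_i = Random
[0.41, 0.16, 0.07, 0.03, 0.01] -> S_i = 0.41*0.40^i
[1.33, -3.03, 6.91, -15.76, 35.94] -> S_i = 1.33*(-2.28)^i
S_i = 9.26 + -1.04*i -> [9.26, 8.22, 7.18, 6.14, 5.1]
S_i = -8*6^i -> [-8, -48, -288, -1728, -10368]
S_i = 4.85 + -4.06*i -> [4.85, 0.79, -3.27, -7.33, -11.39]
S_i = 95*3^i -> [95, 285, 855, 2565, 7695]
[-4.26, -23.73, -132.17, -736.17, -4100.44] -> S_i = -4.26*5.57^i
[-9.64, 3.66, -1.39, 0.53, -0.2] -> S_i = -9.64*(-0.38)^i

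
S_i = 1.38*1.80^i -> [1.38, 2.48, 4.47, 8.05, 14.49]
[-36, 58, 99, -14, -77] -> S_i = Random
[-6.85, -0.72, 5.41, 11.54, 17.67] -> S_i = -6.85 + 6.13*i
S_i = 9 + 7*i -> [9, 16, 23, 30, 37]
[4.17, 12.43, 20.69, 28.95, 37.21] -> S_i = 4.17 + 8.26*i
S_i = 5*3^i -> [5, 15, 45, 135, 405]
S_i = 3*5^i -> [3, 15, 75, 375, 1875]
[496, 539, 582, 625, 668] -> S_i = 496 + 43*i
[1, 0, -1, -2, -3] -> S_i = 1 + -1*i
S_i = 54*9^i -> [54, 486, 4374, 39366, 354294]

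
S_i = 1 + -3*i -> [1, -2, -5, -8, -11]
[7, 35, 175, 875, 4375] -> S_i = 7*5^i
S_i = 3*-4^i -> [3, -12, 48, -192, 768]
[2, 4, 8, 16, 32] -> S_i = 2*2^i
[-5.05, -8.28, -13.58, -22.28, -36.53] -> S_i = -5.05*1.64^i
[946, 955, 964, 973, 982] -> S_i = 946 + 9*i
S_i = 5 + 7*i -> [5, 12, 19, 26, 33]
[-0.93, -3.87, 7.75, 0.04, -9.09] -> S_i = Random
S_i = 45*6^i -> [45, 270, 1620, 9720, 58320]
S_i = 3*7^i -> [3, 21, 147, 1029, 7203]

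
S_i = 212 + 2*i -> [212, 214, 216, 218, 220]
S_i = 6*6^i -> [6, 36, 216, 1296, 7776]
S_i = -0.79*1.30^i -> [-0.79, -1.03, -1.34, -1.74, -2.26]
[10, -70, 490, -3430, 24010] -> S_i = 10*-7^i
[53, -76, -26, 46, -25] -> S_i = Random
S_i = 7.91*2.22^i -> [7.91, 17.56, 38.98, 86.54, 192.13]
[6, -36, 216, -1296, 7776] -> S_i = 6*-6^i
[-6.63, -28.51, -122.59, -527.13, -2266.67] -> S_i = -6.63*4.30^i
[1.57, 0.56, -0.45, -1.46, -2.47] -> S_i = 1.57 + -1.01*i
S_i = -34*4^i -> [-34, -136, -544, -2176, -8704]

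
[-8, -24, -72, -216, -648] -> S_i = -8*3^i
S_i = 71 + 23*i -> [71, 94, 117, 140, 163]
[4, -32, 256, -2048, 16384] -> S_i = 4*-8^i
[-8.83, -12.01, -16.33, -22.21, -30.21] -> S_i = -8.83*1.36^i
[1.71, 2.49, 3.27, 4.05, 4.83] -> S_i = 1.71 + 0.78*i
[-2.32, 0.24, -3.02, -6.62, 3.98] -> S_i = Random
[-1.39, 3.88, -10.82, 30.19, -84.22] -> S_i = -1.39*(-2.79)^i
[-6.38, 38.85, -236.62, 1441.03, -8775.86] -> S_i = -6.38*(-6.09)^i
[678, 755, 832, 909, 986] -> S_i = 678 + 77*i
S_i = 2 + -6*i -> [2, -4, -10, -16, -22]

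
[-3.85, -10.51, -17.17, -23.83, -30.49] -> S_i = -3.85 + -6.66*i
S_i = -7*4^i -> [-7, -28, -112, -448, -1792]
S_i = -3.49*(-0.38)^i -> [-3.49, 1.33, -0.5, 0.19, -0.07]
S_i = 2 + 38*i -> [2, 40, 78, 116, 154]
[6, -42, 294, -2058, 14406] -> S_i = 6*-7^i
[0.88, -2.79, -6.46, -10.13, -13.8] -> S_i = 0.88 + -3.67*i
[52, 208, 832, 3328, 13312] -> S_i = 52*4^i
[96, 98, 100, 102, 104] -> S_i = 96 + 2*i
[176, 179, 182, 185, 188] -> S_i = 176 + 3*i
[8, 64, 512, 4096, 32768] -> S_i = 8*8^i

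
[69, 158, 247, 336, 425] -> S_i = 69 + 89*i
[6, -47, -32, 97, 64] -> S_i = Random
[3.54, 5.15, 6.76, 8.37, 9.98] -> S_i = 3.54 + 1.61*i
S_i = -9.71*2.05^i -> [-9.71, -19.91, -40.81, -83.65, -171.49]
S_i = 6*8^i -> [6, 48, 384, 3072, 24576]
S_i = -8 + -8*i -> [-8, -16, -24, -32, -40]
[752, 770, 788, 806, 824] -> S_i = 752 + 18*i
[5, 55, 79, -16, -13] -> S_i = Random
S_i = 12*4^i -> [12, 48, 192, 768, 3072]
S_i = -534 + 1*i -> [-534, -533, -532, -531, -530]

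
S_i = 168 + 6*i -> [168, 174, 180, 186, 192]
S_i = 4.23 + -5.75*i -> [4.23, -1.52, -7.27, -13.02, -18.77]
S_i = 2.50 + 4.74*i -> [2.5, 7.24, 11.98, 16.72, 21.46]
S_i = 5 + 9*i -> [5, 14, 23, 32, 41]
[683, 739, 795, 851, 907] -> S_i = 683 + 56*i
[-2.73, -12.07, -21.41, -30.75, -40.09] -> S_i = -2.73 + -9.34*i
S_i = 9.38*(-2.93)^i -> [9.38, -27.48, 80.53, -235.94, 691.31]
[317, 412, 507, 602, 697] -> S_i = 317 + 95*i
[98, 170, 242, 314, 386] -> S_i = 98 + 72*i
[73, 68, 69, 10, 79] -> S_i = Random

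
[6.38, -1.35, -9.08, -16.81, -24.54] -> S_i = 6.38 + -7.73*i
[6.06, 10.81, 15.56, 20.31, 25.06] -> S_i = 6.06 + 4.75*i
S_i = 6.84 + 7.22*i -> [6.84, 14.06, 21.28, 28.5, 35.72]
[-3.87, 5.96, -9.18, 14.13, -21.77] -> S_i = -3.87*(-1.54)^i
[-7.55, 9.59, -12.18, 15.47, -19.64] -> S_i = -7.55*(-1.27)^i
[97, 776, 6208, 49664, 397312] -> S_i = 97*8^i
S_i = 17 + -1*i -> [17, 16, 15, 14, 13]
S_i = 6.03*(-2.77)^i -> [6.03, -16.7, 46.27, -128.16, 355.01]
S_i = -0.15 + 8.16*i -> [-0.15, 8.01, 16.17, 24.33, 32.49]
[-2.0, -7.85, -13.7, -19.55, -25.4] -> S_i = -2.00 + -5.85*i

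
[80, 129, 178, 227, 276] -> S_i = 80 + 49*i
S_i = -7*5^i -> [-7, -35, -175, -875, -4375]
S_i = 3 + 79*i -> [3, 82, 161, 240, 319]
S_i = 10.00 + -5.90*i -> [10.0, 4.1, -1.8, -7.7, -13.6]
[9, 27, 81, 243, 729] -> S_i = 9*3^i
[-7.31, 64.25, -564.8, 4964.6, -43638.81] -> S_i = -7.31*(-8.79)^i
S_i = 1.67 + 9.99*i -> [1.67, 11.66, 21.65, 31.64, 41.63]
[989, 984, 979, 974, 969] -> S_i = 989 + -5*i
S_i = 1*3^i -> [1, 3, 9, 27, 81]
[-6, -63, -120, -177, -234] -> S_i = -6 + -57*i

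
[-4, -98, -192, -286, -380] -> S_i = -4 + -94*i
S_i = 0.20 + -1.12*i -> [0.2, -0.92, -2.04, -3.16, -4.28]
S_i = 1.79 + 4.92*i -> [1.79, 6.71, 11.63, 16.55, 21.47]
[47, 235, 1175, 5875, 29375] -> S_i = 47*5^i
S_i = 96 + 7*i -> [96, 103, 110, 117, 124]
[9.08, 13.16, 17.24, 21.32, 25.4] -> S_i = 9.08 + 4.08*i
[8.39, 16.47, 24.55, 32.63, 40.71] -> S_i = 8.39 + 8.08*i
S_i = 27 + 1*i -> [27, 28, 29, 30, 31]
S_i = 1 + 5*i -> [1, 6, 11, 16, 21]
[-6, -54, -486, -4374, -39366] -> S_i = -6*9^i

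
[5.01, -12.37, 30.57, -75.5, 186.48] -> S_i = 5.01*(-2.47)^i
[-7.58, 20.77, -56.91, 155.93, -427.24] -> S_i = -7.58*(-2.74)^i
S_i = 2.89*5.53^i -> [2.89, 15.98, 88.38, 488.73, 2702.7]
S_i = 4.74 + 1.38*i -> [4.74, 6.12, 7.5, 8.88, 10.26]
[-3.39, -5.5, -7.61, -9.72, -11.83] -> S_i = -3.39 + -2.11*i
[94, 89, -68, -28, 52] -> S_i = Random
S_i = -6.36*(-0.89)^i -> [-6.36, 5.66, -5.04, 4.48, -3.99]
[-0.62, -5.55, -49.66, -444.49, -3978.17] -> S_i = -0.62*8.95^i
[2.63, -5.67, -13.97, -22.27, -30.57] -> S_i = 2.63 + -8.30*i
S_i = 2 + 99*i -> [2, 101, 200, 299, 398]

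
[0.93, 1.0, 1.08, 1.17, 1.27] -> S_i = 0.93*1.08^i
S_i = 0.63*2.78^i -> [0.63, 1.75, 4.87, 13.54, 37.63]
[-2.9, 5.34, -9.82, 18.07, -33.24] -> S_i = -2.90*(-1.84)^i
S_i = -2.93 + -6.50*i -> [-2.93, -9.43, -15.93, -22.43, -28.93]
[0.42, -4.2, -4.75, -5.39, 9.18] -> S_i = Random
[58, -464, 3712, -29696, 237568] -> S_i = 58*-8^i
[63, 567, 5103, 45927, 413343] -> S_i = 63*9^i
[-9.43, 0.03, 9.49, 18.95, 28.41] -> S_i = -9.43 + 9.46*i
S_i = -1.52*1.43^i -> [-1.52, -2.17, -3.11, -4.44, -6.36]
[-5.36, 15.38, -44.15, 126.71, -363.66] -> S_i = -5.36*(-2.87)^i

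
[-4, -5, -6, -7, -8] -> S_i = -4 + -1*i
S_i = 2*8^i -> [2, 16, 128, 1024, 8192]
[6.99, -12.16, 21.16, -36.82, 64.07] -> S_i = 6.99*(-1.74)^i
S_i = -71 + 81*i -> [-71, 10, 91, 172, 253]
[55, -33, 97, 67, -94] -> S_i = Random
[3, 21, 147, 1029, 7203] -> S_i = 3*7^i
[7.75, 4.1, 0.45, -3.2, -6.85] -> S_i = 7.75 + -3.65*i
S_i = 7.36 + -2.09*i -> [7.36, 5.27, 3.18, 1.09, -1.0]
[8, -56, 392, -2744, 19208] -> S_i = 8*-7^i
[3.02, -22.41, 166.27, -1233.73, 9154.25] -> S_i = 3.02*(-7.42)^i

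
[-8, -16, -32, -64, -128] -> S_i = -8*2^i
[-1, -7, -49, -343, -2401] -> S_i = -1*7^i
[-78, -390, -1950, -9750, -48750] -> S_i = -78*5^i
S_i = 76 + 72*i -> [76, 148, 220, 292, 364]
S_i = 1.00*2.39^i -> [1.0, 2.39, 5.71, 13.65, 32.63]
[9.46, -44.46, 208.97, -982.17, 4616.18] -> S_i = 9.46*(-4.70)^i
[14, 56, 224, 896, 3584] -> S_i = 14*4^i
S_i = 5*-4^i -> [5, -20, 80, -320, 1280]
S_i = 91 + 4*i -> [91, 95, 99, 103, 107]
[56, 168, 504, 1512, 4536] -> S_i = 56*3^i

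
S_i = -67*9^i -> [-67, -603, -5427, -48843, -439587]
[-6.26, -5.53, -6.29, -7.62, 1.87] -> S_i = Random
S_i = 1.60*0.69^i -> [1.6, 1.1, 0.76, 0.53, 0.36]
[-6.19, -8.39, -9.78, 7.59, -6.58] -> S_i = Random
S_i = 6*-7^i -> [6, -42, 294, -2058, 14406]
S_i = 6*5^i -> [6, 30, 150, 750, 3750]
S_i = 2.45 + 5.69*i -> [2.45, 8.14, 13.83, 19.52, 25.21]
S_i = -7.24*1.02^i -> [-7.24, -7.38, -7.53, -7.68, -7.84]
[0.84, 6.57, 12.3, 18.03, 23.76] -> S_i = 0.84 + 5.73*i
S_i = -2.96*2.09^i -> [-2.96, -6.19, -12.93, -27.02, -56.48]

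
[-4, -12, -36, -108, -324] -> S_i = -4*3^i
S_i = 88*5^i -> [88, 440, 2200, 11000, 55000]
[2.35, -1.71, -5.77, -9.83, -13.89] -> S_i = 2.35 + -4.06*i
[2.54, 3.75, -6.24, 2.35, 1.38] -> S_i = Random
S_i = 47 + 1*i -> [47, 48, 49, 50, 51]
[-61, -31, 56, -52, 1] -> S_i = Random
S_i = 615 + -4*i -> [615, 611, 607, 603, 599]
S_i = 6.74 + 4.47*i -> [6.74, 11.21, 15.68, 20.15, 24.62]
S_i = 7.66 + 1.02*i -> [7.66, 8.68, 9.7, 10.72, 11.74]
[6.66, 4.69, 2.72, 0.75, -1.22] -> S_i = 6.66 + -1.97*i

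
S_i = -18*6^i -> [-18, -108, -648, -3888, -23328]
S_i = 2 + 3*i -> [2, 5, 8, 11, 14]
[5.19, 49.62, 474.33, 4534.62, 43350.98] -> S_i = 5.19*9.56^i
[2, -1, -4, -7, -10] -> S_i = 2 + -3*i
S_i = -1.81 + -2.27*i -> [-1.81, -4.08, -6.35, -8.62, -10.89]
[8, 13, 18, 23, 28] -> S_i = 8 + 5*i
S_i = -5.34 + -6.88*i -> [-5.34, -12.22, -19.1, -25.98, -32.86]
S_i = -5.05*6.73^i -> [-5.05, -33.99, -228.73, -1539.35, -10359.81]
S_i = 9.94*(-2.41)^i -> [9.94, -23.96, 57.73, -139.14, 335.32]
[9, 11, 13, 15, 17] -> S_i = 9 + 2*i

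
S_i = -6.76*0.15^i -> [-6.76, -1.01, -0.15, -0.02, -0.0]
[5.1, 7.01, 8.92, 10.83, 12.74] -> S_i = 5.10 + 1.91*i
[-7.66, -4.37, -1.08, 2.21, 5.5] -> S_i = -7.66 + 3.29*i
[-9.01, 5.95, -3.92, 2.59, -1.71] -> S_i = -9.01*(-0.66)^i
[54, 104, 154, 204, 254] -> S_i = 54 + 50*i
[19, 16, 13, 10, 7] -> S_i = 19 + -3*i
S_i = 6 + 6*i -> [6, 12, 18, 24, 30]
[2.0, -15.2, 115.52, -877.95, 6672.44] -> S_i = 2.00*(-7.60)^i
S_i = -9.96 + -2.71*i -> [-9.96, -12.67, -15.38, -18.09, -20.8]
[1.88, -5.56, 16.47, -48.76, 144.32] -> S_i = 1.88*(-2.96)^i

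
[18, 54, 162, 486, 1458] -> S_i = 18*3^i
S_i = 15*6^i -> [15, 90, 540, 3240, 19440]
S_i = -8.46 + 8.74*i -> [-8.46, 0.28, 9.02, 17.76, 26.5]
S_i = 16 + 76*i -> [16, 92, 168, 244, 320]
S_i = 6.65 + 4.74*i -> [6.65, 11.39, 16.13, 20.87, 25.61]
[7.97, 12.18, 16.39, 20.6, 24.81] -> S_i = 7.97 + 4.21*i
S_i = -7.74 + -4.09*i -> [-7.74, -11.83, -15.92, -20.01, -24.1]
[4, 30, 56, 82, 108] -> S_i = 4 + 26*i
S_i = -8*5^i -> [-8, -40, -200, -1000, -5000]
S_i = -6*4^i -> [-6, -24, -96, -384, -1536]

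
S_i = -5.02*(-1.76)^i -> [-5.02, 8.84, -15.55, 27.37, -48.17]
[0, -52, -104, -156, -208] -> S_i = 0 + -52*i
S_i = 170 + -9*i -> [170, 161, 152, 143, 134]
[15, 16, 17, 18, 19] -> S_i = 15 + 1*i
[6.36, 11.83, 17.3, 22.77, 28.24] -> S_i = 6.36 + 5.47*i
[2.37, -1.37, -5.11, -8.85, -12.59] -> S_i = 2.37 + -3.74*i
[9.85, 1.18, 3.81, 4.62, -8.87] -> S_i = Random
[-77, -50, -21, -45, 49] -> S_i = Random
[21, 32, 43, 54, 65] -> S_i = 21 + 11*i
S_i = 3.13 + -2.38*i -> [3.13, 0.75, -1.63, -4.01, -6.39]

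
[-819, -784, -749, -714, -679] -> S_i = -819 + 35*i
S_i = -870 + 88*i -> [-870, -782, -694, -606, -518]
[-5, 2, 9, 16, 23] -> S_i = -5 + 7*i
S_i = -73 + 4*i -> [-73, -69, -65, -61, -57]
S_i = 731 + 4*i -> [731, 735, 739, 743, 747]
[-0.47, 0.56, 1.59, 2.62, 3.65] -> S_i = -0.47 + 1.03*i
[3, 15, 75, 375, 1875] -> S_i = 3*5^i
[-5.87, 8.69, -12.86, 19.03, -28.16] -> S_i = -5.87*(-1.48)^i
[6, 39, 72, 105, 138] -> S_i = 6 + 33*i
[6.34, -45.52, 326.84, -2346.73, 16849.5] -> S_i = 6.34*(-7.18)^i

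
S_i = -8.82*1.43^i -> [-8.82, -12.61, -18.04, -25.79, -36.88]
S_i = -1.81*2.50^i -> [-1.81, -4.53, -11.31, -28.28, -70.7]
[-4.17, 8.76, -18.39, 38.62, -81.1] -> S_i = -4.17*(-2.10)^i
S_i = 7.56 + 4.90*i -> [7.56, 12.46, 17.36, 22.26, 27.16]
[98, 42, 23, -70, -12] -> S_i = Random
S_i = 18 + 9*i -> [18, 27, 36, 45, 54]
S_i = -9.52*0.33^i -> [-9.52, -3.14, -1.04, -0.34, -0.11]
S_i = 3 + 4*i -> [3, 7, 11, 15, 19]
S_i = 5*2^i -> [5, 10, 20, 40, 80]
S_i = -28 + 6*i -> [-28, -22, -16, -10, -4]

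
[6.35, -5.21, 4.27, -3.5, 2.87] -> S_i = 6.35*(-0.82)^i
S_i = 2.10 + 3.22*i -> [2.1, 5.32, 8.54, 11.76, 14.98]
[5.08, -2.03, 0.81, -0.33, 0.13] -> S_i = 5.08*(-0.40)^i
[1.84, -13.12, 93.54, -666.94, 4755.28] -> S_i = 1.84*(-7.13)^i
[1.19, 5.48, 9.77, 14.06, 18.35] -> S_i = 1.19 + 4.29*i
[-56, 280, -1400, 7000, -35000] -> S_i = -56*-5^i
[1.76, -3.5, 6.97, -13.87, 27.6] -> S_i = 1.76*(-1.99)^i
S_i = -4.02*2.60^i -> [-4.02, -10.45, -27.18, -70.66, -183.7]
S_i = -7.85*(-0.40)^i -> [-7.85, 3.14, -1.26, 0.5, -0.2]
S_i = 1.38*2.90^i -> [1.38, 4.0, 11.61, 33.66, 97.6]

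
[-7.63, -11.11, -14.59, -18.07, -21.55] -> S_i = -7.63 + -3.48*i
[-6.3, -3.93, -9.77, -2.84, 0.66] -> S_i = Random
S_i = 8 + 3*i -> [8, 11, 14, 17, 20]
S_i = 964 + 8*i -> [964, 972, 980, 988, 996]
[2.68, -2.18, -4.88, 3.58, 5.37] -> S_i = Random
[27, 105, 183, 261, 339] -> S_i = 27 + 78*i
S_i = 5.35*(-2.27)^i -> [5.35, -12.14, 27.57, -62.58, 142.06]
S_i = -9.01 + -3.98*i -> [-9.01, -12.99, -16.97, -20.95, -24.93]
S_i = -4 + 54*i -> [-4, 50, 104, 158, 212]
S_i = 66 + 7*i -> [66, 73, 80, 87, 94]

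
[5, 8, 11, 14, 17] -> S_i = 5 + 3*i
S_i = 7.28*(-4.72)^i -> [7.28, -34.36, 162.19, -765.52, 3613.26]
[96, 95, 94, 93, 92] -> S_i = 96 + -1*i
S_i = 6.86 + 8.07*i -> [6.86, 14.93, 23.0, 31.07, 39.14]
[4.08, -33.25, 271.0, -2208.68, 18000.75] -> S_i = 4.08*(-8.15)^i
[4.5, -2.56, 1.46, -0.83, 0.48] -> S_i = 4.50*(-0.57)^i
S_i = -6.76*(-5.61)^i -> [-6.76, 37.92, -212.75, 1193.54, -6695.73]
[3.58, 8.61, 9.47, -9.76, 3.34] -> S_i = Random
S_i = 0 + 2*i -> [0, 2, 4, 6, 8]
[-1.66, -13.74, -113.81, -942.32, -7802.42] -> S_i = -1.66*8.28^i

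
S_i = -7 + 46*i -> [-7, 39, 85, 131, 177]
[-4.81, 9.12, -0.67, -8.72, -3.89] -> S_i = Random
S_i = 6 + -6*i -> [6, 0, -6, -12, -18]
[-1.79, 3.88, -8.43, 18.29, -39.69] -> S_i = -1.79*(-2.17)^i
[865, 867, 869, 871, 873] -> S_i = 865 + 2*i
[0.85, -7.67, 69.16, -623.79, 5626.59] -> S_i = 0.85*(-9.02)^i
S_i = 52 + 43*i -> [52, 95, 138, 181, 224]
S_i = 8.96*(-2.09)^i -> [8.96, -18.73, 39.14, -81.8, 170.96]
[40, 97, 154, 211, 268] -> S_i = 40 + 57*i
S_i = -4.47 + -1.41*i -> [-4.47, -5.88, -7.29, -8.7, -10.11]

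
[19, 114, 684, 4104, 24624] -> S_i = 19*6^i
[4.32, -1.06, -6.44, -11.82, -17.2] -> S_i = 4.32 + -5.38*i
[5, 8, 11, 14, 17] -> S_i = 5 + 3*i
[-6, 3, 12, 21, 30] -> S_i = -6 + 9*i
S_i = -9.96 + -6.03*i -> [-9.96, -15.99, -22.02, -28.05, -34.08]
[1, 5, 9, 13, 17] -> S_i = 1 + 4*i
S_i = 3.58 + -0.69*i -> [3.58, 2.89, 2.2, 1.51, 0.82]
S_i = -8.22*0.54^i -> [-8.22, -4.44, -2.4, -1.29, -0.7]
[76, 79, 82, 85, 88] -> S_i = 76 + 3*i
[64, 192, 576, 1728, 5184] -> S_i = 64*3^i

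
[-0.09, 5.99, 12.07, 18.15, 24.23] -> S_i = -0.09 + 6.08*i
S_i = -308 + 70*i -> [-308, -238, -168, -98, -28]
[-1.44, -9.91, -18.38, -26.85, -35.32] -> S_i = -1.44 + -8.47*i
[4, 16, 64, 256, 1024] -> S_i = 4*4^i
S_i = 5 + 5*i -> [5, 10, 15, 20, 25]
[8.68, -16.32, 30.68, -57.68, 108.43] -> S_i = 8.68*(-1.88)^i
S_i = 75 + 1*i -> [75, 76, 77, 78, 79]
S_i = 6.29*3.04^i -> [6.29, 19.12, 58.13, 176.71, 537.21]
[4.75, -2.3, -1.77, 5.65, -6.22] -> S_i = Random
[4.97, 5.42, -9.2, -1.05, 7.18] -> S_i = Random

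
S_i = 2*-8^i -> [2, -16, 128, -1024, 8192]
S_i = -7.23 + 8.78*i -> [-7.23, 1.55, 10.33, 19.11, 27.89]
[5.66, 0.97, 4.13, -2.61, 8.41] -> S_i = Random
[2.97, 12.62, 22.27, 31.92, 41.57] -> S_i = 2.97 + 9.65*i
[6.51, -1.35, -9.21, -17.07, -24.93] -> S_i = 6.51 + -7.86*i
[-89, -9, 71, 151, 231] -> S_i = -89 + 80*i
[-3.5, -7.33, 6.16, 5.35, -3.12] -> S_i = Random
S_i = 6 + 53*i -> [6, 59, 112, 165, 218]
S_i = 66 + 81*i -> [66, 147, 228, 309, 390]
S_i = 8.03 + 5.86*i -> [8.03, 13.89, 19.75, 25.61, 31.47]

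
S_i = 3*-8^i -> [3, -24, 192, -1536, 12288]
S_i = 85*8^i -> [85, 680, 5440, 43520, 348160]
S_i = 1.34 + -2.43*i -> [1.34, -1.09, -3.52, -5.95, -8.38]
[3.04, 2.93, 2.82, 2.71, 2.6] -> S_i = 3.04 + -0.11*i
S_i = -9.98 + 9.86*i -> [-9.98, -0.12, 9.74, 19.6, 29.46]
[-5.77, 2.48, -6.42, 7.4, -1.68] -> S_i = Random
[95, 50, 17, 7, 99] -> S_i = Random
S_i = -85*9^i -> [-85, -765, -6885, -61965, -557685]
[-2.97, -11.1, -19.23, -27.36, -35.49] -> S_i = -2.97 + -8.13*i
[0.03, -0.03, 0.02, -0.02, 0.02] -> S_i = 0.03*(-0.88)^i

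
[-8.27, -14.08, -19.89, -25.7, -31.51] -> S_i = -8.27 + -5.81*i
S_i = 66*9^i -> [66, 594, 5346, 48114, 433026]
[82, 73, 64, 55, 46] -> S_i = 82 + -9*i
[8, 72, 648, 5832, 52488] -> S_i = 8*9^i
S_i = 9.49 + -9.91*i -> [9.49, -0.42, -10.33, -20.24, -30.15]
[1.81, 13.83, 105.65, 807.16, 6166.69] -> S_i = 1.81*7.64^i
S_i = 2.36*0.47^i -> [2.36, 1.11, 0.52, 0.25, 0.12]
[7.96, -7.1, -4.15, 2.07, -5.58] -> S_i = Random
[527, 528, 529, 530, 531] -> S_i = 527 + 1*i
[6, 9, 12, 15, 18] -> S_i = 6 + 3*i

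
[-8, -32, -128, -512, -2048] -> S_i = -8*4^i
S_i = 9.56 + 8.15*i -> [9.56, 17.71, 25.86, 34.01, 42.16]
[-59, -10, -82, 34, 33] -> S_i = Random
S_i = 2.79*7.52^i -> [2.79, 20.98, 157.78, 1186.47, 8922.27]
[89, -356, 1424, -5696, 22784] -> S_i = 89*-4^i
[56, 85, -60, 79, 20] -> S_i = Random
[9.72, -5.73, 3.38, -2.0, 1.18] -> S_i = 9.72*(-0.59)^i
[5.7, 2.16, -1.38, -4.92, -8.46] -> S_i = 5.70 + -3.54*i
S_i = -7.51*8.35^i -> [-7.51, -62.71, -523.62, -4372.19, -36507.81]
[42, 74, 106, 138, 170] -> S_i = 42 + 32*i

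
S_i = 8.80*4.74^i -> [8.8, 41.71, 197.71, 937.17, 4442.18]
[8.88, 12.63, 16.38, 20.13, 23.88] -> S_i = 8.88 + 3.75*i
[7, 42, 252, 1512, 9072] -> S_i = 7*6^i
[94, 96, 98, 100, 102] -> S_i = 94 + 2*i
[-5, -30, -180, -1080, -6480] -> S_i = -5*6^i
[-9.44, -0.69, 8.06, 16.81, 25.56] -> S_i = -9.44 + 8.75*i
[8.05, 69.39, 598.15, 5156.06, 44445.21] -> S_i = 8.05*8.62^i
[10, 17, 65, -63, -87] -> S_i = Random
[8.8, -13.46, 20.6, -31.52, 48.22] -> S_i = 8.80*(-1.53)^i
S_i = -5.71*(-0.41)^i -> [-5.71, 2.34, -0.96, 0.39, -0.16]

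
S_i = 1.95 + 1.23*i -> [1.95, 3.18, 4.41, 5.64, 6.87]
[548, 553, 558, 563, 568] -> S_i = 548 + 5*i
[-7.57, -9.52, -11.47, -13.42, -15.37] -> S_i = -7.57 + -1.95*i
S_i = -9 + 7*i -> [-9, -2, 5, 12, 19]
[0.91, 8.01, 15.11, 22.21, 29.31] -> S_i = 0.91 + 7.10*i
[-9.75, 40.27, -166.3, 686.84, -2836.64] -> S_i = -9.75*(-4.13)^i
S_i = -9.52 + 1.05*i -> [-9.52, -8.47, -7.42, -6.37, -5.32]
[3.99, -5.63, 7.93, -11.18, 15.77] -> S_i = 3.99*(-1.41)^i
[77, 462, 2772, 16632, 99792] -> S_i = 77*6^i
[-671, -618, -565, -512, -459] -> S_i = -671 + 53*i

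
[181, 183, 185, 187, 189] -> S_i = 181 + 2*i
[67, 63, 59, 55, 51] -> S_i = 67 + -4*i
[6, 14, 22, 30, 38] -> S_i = 6 + 8*i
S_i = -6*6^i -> [-6, -36, -216, -1296, -7776]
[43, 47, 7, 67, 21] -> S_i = Random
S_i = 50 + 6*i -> [50, 56, 62, 68, 74]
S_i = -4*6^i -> [-4, -24, -144, -864, -5184]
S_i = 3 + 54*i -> [3, 57, 111, 165, 219]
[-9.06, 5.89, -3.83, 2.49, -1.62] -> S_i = -9.06*(-0.65)^i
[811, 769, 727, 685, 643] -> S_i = 811 + -42*i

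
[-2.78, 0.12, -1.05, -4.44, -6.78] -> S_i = Random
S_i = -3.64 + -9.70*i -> [-3.64, -13.34, -23.04, -32.74, -42.44]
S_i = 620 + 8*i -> [620, 628, 636, 644, 652]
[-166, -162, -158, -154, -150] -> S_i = -166 + 4*i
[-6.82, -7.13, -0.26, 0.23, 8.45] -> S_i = Random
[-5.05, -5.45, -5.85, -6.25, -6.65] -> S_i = -5.05 + -0.40*i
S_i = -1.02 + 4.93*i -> [-1.02, 3.91, 8.84, 13.77, 18.7]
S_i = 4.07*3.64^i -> [4.07, 14.81, 53.93, 196.29, 714.5]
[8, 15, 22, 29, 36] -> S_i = 8 + 7*i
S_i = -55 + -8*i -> [-55, -63, -71, -79, -87]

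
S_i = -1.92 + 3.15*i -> [-1.92, 1.23, 4.38, 7.53, 10.68]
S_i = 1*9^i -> [1, 9, 81, 729, 6561]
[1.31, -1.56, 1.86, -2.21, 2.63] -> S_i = 1.31*(-1.19)^i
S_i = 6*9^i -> [6, 54, 486, 4374, 39366]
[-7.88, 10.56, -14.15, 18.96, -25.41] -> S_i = -7.88*(-1.34)^i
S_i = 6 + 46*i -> [6, 52, 98, 144, 190]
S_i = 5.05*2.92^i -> [5.05, 14.75, 43.06, 125.73, 367.13]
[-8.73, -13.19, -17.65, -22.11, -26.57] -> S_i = -8.73 + -4.46*i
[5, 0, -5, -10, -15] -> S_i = 5 + -5*i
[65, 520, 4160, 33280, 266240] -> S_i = 65*8^i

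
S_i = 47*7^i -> [47, 329, 2303, 16121, 112847]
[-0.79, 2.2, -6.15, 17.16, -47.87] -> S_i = -0.79*(-2.79)^i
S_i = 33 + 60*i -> [33, 93, 153, 213, 273]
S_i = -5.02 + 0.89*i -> [-5.02, -4.13, -3.24, -2.35, -1.46]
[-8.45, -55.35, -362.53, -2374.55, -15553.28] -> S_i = -8.45*6.55^i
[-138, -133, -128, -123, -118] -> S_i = -138 + 5*i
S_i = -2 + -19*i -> [-2, -21, -40, -59, -78]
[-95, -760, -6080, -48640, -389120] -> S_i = -95*8^i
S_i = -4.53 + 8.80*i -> [-4.53, 4.27, 13.07, 21.87, 30.67]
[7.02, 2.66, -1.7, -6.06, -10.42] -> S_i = 7.02 + -4.36*i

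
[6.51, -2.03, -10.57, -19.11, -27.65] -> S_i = 6.51 + -8.54*i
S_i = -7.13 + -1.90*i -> [-7.13, -9.03, -10.93, -12.83, -14.73]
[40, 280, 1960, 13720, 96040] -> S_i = 40*7^i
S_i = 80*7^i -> [80, 560, 3920, 27440, 192080]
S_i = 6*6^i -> [6, 36, 216, 1296, 7776]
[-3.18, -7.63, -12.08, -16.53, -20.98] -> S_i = -3.18 + -4.45*i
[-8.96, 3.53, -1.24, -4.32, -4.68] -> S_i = Random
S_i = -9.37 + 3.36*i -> [-9.37, -6.01, -2.65, 0.71, 4.07]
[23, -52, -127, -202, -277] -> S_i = 23 + -75*i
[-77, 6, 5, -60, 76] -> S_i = Random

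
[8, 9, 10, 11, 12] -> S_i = 8 + 1*i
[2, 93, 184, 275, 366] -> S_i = 2 + 91*i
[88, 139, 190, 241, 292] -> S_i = 88 + 51*i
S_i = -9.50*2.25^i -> [-9.5, -21.38, -48.09, -108.21, -243.47]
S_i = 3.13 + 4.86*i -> [3.13, 7.99, 12.85, 17.71, 22.57]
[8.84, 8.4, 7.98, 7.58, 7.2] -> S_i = 8.84*0.95^i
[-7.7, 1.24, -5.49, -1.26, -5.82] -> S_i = Random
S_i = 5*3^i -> [5, 15, 45, 135, 405]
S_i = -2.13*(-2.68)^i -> [-2.13, 5.71, -15.3, 41.0, -109.88]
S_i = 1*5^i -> [1, 5, 25, 125, 625]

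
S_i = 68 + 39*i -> [68, 107, 146, 185, 224]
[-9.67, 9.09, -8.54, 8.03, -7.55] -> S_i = -9.67*(-0.94)^i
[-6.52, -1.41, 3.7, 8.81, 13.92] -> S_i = -6.52 + 5.11*i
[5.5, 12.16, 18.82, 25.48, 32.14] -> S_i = 5.50 + 6.66*i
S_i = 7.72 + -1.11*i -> [7.72, 6.61, 5.5, 4.39, 3.28]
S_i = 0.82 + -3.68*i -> [0.82, -2.86, -6.54, -10.22, -13.9]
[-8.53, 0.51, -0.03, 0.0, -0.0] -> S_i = -8.53*(-0.06)^i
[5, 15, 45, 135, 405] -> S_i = 5*3^i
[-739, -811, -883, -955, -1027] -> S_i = -739 + -72*i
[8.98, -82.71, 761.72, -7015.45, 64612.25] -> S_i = 8.98*(-9.21)^i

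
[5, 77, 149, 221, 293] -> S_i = 5 + 72*i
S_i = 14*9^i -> [14, 126, 1134, 10206, 91854]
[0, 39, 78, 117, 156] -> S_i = 0 + 39*i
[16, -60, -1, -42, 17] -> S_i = Random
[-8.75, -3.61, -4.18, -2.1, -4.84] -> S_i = Random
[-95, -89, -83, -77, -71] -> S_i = -95 + 6*i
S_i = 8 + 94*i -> [8, 102, 196, 290, 384]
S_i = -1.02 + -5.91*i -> [-1.02, -6.93, -12.84, -18.75, -24.66]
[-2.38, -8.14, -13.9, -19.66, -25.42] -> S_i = -2.38 + -5.76*i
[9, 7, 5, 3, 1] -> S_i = 9 + -2*i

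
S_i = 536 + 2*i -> [536, 538, 540, 542, 544]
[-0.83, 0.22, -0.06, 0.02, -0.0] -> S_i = -0.83*(-0.27)^i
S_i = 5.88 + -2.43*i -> [5.88, 3.45, 1.02, -1.41, -3.84]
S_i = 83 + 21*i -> [83, 104, 125, 146, 167]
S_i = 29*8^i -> [29, 232, 1856, 14848, 118784]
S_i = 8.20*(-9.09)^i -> [8.2, -74.54, 677.55, -6158.93, 55984.7]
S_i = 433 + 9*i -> [433, 442, 451, 460, 469]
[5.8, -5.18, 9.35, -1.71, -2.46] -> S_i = Random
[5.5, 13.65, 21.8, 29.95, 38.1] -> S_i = 5.50 + 8.15*i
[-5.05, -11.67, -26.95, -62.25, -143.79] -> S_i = -5.05*2.31^i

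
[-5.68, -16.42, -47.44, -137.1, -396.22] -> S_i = -5.68*2.89^i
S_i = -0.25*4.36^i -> [-0.25, -1.09, -4.75, -20.72, -90.34]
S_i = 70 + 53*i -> [70, 123, 176, 229, 282]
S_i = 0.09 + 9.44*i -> [0.09, 9.53, 18.97, 28.41, 37.85]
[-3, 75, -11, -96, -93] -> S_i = Random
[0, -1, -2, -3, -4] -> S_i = 0 + -1*i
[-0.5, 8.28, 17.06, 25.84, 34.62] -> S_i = -0.50 + 8.78*i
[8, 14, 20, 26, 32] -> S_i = 8 + 6*i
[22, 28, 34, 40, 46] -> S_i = 22 + 6*i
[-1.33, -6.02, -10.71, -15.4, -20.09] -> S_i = -1.33 + -4.69*i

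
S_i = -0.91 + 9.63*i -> [-0.91, 8.72, 18.35, 27.98, 37.61]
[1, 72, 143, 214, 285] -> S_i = 1 + 71*i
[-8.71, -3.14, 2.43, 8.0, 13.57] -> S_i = -8.71 + 5.57*i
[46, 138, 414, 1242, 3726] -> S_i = 46*3^i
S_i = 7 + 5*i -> [7, 12, 17, 22, 27]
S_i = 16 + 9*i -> [16, 25, 34, 43, 52]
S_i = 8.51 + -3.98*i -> [8.51, 4.53, 0.55, -3.43, -7.41]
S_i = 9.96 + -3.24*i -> [9.96, 6.72, 3.48, 0.24, -3.0]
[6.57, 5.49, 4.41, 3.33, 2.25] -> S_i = 6.57 + -1.08*i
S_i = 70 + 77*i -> [70, 147, 224, 301, 378]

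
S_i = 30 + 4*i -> [30, 34, 38, 42, 46]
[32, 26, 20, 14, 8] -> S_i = 32 + -6*i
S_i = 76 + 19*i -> [76, 95, 114, 133, 152]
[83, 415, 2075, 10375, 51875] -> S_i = 83*5^i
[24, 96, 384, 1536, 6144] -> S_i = 24*4^i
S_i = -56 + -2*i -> [-56, -58, -60, -62, -64]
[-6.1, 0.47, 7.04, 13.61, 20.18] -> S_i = -6.10 + 6.57*i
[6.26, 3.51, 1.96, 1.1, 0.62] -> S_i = 6.26*0.56^i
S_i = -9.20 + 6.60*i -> [-9.2, -2.6, 4.0, 10.6, 17.2]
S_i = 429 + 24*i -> [429, 453, 477, 501, 525]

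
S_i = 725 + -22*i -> [725, 703, 681, 659, 637]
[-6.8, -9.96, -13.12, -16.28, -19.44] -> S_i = -6.80 + -3.16*i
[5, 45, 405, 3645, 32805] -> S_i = 5*9^i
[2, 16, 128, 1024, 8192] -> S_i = 2*8^i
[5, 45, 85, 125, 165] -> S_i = 5 + 40*i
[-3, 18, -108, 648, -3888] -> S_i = -3*-6^i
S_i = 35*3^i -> [35, 105, 315, 945, 2835]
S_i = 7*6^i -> [7, 42, 252, 1512, 9072]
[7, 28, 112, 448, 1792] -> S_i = 7*4^i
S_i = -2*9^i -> [-2, -18, -162, -1458, -13122]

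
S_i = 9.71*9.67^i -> [9.71, 93.9, 907.97, 8780.08, 84903.41]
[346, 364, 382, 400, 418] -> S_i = 346 + 18*i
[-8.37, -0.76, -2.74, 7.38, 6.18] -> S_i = Random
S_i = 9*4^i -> [9, 36, 144, 576, 2304]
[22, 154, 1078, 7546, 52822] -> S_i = 22*7^i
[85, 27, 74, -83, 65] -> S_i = Random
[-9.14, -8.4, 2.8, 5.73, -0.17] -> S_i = Random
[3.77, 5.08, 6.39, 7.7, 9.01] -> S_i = 3.77 + 1.31*i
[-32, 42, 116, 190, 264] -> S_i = -32 + 74*i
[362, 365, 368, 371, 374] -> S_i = 362 + 3*i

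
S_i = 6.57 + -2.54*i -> [6.57, 4.03, 1.49, -1.05, -3.59]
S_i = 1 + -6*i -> [1, -5, -11, -17, -23]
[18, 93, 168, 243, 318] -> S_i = 18 + 75*i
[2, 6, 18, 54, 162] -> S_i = 2*3^i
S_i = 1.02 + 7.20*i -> [1.02, 8.22, 15.42, 22.62, 29.82]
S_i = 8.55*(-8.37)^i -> [8.55, -71.56, 598.99, -5013.52, 41963.14]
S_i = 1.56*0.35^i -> [1.56, 0.55, 0.19, 0.07, 0.02]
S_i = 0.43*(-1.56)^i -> [0.43, -0.67, 1.05, -1.63, 2.55]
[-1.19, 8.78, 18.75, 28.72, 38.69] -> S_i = -1.19 + 9.97*i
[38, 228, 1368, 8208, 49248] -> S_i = 38*6^i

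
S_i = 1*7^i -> [1, 7, 49, 343, 2401]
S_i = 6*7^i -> [6, 42, 294, 2058, 14406]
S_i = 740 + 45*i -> [740, 785, 830, 875, 920]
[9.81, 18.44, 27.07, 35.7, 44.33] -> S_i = 9.81 + 8.63*i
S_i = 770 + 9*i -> [770, 779, 788, 797, 806]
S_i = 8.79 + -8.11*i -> [8.79, 0.68, -7.43, -15.54, -23.65]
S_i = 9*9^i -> [9, 81, 729, 6561, 59049]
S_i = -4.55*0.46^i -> [-4.55, -2.09, -0.96, -0.44, -0.2]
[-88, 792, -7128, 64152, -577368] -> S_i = -88*-9^i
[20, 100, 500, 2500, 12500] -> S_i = 20*5^i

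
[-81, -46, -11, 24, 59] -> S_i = -81 + 35*i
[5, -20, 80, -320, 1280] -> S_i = 5*-4^i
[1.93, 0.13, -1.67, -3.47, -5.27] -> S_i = 1.93 + -1.80*i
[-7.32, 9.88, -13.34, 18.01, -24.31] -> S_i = -7.32*(-1.35)^i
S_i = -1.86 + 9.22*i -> [-1.86, 7.36, 16.58, 25.8, 35.02]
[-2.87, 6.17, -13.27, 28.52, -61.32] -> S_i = -2.87*(-2.15)^i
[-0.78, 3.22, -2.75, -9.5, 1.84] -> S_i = Random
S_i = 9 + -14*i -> [9, -5, -19, -33, -47]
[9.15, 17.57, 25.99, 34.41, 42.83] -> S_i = 9.15 + 8.42*i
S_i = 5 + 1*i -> [5, 6, 7, 8, 9]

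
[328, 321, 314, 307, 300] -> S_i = 328 + -7*i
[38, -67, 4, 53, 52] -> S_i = Random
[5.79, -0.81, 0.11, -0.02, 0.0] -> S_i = 5.79*(-0.14)^i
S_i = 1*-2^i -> [1, -2, 4, -8, 16]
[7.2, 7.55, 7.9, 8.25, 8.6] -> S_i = 7.20 + 0.35*i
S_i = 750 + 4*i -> [750, 754, 758, 762, 766]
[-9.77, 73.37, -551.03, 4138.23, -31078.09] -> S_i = -9.77*(-7.51)^i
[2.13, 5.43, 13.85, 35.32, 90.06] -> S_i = 2.13*2.55^i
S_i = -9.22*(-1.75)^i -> [-9.22, 16.14, -28.24, 49.41, -86.47]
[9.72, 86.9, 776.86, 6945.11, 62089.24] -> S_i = 9.72*8.94^i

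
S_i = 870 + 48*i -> [870, 918, 966, 1014, 1062]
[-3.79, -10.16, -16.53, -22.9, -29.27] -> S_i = -3.79 + -6.37*i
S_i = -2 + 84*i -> [-2, 82, 166, 250, 334]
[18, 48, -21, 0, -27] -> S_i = Random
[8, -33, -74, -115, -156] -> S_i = 8 + -41*i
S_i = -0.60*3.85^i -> [-0.6, -2.31, -8.89, -34.24, -131.82]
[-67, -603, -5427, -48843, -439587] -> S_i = -67*9^i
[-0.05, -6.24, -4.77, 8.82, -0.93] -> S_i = Random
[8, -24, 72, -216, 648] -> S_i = 8*-3^i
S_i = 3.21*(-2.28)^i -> [3.21, -7.32, 16.69, -38.05, 86.74]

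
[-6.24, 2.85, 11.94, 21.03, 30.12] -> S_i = -6.24 + 9.09*i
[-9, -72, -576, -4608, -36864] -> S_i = -9*8^i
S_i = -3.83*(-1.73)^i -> [-3.83, 6.63, -11.46, 19.83, -34.31]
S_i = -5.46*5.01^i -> [-5.46, -27.35, -137.05, -686.6, -3439.88]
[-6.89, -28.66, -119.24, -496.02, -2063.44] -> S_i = -6.89*4.16^i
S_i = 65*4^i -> [65, 260, 1040, 4160, 16640]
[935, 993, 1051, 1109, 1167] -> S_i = 935 + 58*i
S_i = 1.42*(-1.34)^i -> [1.42, -1.9, 2.55, -3.42, 4.58]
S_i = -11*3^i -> [-11, -33, -99, -297, -891]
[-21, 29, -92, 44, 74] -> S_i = Random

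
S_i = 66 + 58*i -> [66, 124, 182, 240, 298]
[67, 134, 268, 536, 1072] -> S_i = 67*2^i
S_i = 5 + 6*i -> [5, 11, 17, 23, 29]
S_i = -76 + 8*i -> [-76, -68, -60, -52, -44]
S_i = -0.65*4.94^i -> [-0.65, -3.21, -15.86, -78.36, -387.1]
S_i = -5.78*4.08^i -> [-5.78, -23.58, -96.22, -392.56, -1601.65]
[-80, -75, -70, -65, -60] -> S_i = -80 + 5*i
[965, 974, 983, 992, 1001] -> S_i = 965 + 9*i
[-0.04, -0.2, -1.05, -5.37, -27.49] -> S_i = -0.04*5.12^i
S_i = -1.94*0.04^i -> [-1.94, -0.08, -0.0, -0.0, -0.0]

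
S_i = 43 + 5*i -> [43, 48, 53, 58, 63]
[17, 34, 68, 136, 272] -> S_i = 17*2^i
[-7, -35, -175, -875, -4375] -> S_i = -7*5^i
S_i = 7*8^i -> [7, 56, 448, 3584, 28672]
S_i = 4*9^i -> [4, 36, 324, 2916, 26244]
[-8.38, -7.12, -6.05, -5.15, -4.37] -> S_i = -8.38*0.85^i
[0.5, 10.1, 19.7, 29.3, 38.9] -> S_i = 0.50 + 9.60*i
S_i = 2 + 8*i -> [2, 10, 18, 26, 34]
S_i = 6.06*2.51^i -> [6.06, 15.21, 38.18, 95.83, 240.53]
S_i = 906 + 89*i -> [906, 995, 1084, 1173, 1262]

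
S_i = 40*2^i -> [40, 80, 160, 320, 640]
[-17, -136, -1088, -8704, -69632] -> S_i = -17*8^i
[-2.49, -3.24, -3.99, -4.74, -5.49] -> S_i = -2.49 + -0.75*i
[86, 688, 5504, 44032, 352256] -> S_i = 86*8^i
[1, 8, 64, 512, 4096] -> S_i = 1*8^i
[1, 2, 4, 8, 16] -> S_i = 1*2^i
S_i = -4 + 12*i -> [-4, 8, 20, 32, 44]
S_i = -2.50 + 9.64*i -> [-2.5, 7.14, 16.78, 26.42, 36.06]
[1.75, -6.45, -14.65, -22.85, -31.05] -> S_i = 1.75 + -8.20*i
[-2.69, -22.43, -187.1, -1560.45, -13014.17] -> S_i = -2.69*8.34^i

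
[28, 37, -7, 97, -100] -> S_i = Random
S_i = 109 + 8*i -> [109, 117, 125, 133, 141]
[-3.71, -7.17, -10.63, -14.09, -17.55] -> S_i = -3.71 + -3.46*i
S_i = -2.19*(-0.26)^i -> [-2.19, 0.57, -0.15, 0.04, -0.01]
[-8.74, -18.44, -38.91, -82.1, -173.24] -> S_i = -8.74*2.11^i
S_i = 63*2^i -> [63, 126, 252, 504, 1008]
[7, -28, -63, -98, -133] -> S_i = 7 + -35*i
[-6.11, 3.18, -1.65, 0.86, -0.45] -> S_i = -6.11*(-0.52)^i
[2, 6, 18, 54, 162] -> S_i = 2*3^i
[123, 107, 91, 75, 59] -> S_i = 123 + -16*i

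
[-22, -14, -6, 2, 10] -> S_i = -22 + 8*i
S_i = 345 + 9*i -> [345, 354, 363, 372, 381]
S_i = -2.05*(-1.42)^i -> [-2.05, 2.91, -4.13, 5.87, -8.34]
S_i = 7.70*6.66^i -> [7.7, 51.28, 341.54, 2274.64, 15149.13]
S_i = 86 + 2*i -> [86, 88, 90, 92, 94]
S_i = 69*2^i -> [69, 138, 276, 552, 1104]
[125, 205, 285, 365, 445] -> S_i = 125 + 80*i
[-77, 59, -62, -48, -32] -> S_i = Random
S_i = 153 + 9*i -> [153, 162, 171, 180, 189]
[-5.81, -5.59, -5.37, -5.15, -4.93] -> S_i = -5.81 + 0.22*i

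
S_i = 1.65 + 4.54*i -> [1.65, 6.19, 10.73, 15.27, 19.81]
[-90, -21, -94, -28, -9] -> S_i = Random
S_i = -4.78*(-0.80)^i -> [-4.78, 3.82, -3.06, 2.45, -1.96]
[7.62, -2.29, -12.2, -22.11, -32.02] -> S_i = 7.62 + -9.91*i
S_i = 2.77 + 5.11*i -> [2.77, 7.88, 12.99, 18.1, 23.21]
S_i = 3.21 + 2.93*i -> [3.21, 6.14, 9.07, 12.0, 14.93]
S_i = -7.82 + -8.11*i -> [-7.82, -15.93, -24.04, -32.15, -40.26]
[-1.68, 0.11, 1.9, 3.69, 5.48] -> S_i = -1.68 + 1.79*i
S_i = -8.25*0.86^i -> [-8.25, -7.1, -6.1, -5.25, -4.51]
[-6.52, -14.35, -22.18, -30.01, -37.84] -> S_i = -6.52 + -7.83*i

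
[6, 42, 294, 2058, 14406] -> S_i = 6*7^i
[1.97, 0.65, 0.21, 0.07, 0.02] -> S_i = 1.97*0.33^i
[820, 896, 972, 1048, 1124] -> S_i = 820 + 76*i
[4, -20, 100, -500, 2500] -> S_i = 4*-5^i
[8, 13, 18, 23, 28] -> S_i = 8 + 5*i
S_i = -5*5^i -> [-5, -25, -125, -625, -3125]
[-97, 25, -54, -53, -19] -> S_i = Random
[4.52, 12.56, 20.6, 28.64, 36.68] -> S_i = 4.52 + 8.04*i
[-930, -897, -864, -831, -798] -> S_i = -930 + 33*i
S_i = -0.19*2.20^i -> [-0.19, -0.42, -0.92, -2.02, -4.45]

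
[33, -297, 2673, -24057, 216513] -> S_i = 33*-9^i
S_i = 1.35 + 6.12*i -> [1.35, 7.47, 13.59, 19.71, 25.83]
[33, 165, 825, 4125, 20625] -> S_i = 33*5^i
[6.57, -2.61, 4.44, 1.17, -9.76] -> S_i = Random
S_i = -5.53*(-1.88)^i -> [-5.53, 10.4, -19.55, 36.75, -69.08]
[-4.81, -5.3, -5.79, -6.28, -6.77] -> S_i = -4.81 + -0.49*i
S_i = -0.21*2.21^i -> [-0.21, -0.46, -1.03, -2.27, -5.01]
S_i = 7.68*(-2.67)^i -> [7.68, -20.51, 54.75, -146.18, 390.31]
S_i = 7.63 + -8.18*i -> [7.63, -0.55, -8.73, -16.91, -25.09]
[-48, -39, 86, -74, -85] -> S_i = Random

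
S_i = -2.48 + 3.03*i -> [-2.48, 0.55, 3.58, 6.61, 9.64]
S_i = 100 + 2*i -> [100, 102, 104, 106, 108]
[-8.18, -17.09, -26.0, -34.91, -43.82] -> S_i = -8.18 + -8.91*i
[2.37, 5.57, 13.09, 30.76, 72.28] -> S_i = 2.37*2.35^i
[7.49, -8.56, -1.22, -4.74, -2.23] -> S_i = Random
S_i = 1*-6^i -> [1, -6, 36, -216, 1296]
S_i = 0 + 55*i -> [0, 55, 110, 165, 220]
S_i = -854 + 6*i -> [-854, -848, -842, -836, -830]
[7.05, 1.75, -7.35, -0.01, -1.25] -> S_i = Random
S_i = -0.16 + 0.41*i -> [-0.16, 0.25, 0.66, 1.07, 1.48]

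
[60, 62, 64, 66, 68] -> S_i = 60 + 2*i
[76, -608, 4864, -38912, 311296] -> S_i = 76*-8^i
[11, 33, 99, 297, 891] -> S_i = 11*3^i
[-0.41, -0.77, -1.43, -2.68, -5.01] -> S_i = -0.41*1.87^i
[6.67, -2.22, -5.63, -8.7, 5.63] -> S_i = Random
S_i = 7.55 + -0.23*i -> [7.55, 7.32, 7.09, 6.86, 6.63]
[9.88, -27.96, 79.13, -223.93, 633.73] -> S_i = 9.88*(-2.83)^i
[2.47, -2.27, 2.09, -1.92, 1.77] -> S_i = 2.47*(-0.92)^i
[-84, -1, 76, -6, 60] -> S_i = Random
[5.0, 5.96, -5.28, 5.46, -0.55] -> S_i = Random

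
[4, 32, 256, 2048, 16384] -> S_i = 4*8^i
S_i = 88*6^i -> [88, 528, 3168, 19008, 114048]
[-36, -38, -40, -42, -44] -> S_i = -36 + -2*i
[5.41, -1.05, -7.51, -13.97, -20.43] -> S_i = 5.41 + -6.46*i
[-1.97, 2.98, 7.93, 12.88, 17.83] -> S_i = -1.97 + 4.95*i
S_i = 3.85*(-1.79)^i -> [3.85, -6.89, 12.34, -22.08, 39.53]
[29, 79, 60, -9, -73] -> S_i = Random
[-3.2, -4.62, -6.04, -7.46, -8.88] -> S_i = -3.20 + -1.42*i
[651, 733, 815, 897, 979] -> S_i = 651 + 82*i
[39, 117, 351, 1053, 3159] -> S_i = 39*3^i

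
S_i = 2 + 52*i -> [2, 54, 106, 158, 210]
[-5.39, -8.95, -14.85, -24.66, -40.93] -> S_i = -5.39*1.66^i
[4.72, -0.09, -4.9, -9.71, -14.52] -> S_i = 4.72 + -4.81*i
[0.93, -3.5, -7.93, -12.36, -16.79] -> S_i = 0.93 + -4.43*i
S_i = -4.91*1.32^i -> [-4.91, -6.48, -8.56, -11.29, -14.91]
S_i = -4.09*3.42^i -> [-4.09, -13.99, -47.84, -163.61, -559.54]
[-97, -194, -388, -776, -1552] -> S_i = -97*2^i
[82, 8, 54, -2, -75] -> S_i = Random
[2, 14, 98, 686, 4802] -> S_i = 2*7^i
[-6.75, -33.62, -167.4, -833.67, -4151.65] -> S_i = -6.75*4.98^i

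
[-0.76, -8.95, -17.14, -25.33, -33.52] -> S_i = -0.76 + -8.19*i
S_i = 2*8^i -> [2, 16, 128, 1024, 8192]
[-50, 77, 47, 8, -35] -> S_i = Random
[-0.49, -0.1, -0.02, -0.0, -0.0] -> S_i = -0.49*0.21^i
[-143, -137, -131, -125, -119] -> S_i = -143 + 6*i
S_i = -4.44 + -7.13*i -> [-4.44, -11.57, -18.7, -25.83, -32.96]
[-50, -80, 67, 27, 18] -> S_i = Random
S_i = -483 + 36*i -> [-483, -447, -411, -375, -339]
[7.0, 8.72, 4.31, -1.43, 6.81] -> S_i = Random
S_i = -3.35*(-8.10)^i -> [-3.35, 27.14, -219.79, 1780.33, -14420.65]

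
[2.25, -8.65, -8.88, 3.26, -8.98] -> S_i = Random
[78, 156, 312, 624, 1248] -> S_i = 78*2^i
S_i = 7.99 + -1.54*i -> [7.99, 6.45, 4.91, 3.37, 1.83]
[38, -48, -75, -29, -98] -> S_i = Random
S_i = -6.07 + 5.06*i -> [-6.07, -1.01, 4.05, 9.11, 14.17]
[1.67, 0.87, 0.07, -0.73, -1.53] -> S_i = 1.67 + -0.80*i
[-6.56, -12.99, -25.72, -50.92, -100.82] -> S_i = -6.56*1.98^i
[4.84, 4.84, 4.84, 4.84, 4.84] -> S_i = 4.84*1.00^i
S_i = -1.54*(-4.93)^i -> [-1.54, 7.59, -37.43, 184.53, -909.72]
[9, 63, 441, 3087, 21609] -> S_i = 9*7^i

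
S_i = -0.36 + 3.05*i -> [-0.36, 2.69, 5.74, 8.79, 11.84]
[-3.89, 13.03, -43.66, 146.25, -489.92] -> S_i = -3.89*(-3.35)^i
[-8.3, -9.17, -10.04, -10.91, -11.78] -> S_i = -8.30 + -0.87*i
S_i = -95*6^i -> [-95, -570, -3420, -20520, -123120]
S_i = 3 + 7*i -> [3, 10, 17, 24, 31]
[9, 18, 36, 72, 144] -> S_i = 9*2^i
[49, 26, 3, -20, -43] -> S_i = 49 + -23*i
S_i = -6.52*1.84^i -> [-6.52, -12.0, -22.07, -40.62, -74.73]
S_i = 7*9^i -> [7, 63, 567, 5103, 45927]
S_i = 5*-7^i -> [5, -35, 245, -1715, 12005]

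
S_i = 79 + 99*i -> [79, 178, 277, 376, 475]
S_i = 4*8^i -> [4, 32, 256, 2048, 16384]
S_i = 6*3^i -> [6, 18, 54, 162, 486]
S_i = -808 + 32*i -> [-808, -776, -744, -712, -680]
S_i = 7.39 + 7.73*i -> [7.39, 15.12, 22.85, 30.58, 38.31]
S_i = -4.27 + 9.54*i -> [-4.27, 5.27, 14.81, 24.35, 33.89]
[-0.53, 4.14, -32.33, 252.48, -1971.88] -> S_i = -0.53*(-7.81)^i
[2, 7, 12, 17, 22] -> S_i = 2 + 5*i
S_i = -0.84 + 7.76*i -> [-0.84, 6.92, 14.68, 22.44, 30.2]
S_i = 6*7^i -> [6, 42, 294, 2058, 14406]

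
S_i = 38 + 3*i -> [38, 41, 44, 47, 50]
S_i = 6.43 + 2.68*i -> [6.43, 9.11, 11.79, 14.47, 17.15]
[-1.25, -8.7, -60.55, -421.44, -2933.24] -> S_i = -1.25*6.96^i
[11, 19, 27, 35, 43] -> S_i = 11 + 8*i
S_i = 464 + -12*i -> [464, 452, 440, 428, 416]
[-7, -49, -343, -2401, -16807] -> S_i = -7*7^i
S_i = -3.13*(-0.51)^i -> [-3.13, 1.6, -0.81, 0.42, -0.21]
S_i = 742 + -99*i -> [742, 643, 544, 445, 346]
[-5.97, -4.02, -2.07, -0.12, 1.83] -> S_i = -5.97 + 1.95*i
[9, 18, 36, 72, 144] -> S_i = 9*2^i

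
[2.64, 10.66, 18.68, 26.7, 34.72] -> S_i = 2.64 + 8.02*i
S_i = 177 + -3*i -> [177, 174, 171, 168, 165]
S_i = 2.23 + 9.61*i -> [2.23, 11.84, 21.45, 31.06, 40.67]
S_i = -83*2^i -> [-83, -166, -332, -664, -1328]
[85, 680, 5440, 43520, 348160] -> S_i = 85*8^i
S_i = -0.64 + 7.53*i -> [-0.64, 6.89, 14.42, 21.95, 29.48]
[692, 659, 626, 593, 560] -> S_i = 692 + -33*i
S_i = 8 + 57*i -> [8, 65, 122, 179, 236]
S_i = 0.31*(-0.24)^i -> [0.31, -0.07, 0.02, -0.0, 0.0]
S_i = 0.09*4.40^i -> [0.09, 0.4, 1.74, 7.67, 33.73]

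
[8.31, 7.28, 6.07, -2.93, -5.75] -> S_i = Random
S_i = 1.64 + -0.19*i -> [1.64, 1.45, 1.26, 1.07, 0.88]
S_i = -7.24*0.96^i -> [-7.24, -6.95, -6.67, -6.41, -6.15]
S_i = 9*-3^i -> [9, -27, 81, -243, 729]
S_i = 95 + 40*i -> [95, 135, 175, 215, 255]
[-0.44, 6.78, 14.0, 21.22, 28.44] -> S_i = -0.44 + 7.22*i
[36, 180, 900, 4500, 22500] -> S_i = 36*5^i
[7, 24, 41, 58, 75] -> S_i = 7 + 17*i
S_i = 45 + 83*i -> [45, 128, 211, 294, 377]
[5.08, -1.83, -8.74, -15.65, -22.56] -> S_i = 5.08 + -6.91*i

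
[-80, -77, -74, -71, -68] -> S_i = -80 + 3*i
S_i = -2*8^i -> [-2, -16, -128, -1024, -8192]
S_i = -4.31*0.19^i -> [-4.31, -0.82, -0.16, -0.03, -0.01]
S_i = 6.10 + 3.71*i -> [6.1, 9.81, 13.52, 17.23, 20.94]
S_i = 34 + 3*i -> [34, 37, 40, 43, 46]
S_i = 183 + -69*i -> [183, 114, 45, -24, -93]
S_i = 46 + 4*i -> [46, 50, 54, 58, 62]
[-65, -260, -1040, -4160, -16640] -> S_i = -65*4^i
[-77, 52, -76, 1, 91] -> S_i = Random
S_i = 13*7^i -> [13, 91, 637, 4459, 31213]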